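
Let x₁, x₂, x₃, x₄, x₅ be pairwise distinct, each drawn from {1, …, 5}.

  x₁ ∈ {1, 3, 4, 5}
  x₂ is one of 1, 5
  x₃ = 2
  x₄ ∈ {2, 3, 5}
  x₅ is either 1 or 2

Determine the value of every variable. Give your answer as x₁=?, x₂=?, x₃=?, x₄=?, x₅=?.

x₃'s domain is down to {2}, so x₃ = 2. Strike 2 from x₄, x₅.
x₅'s domain is down to {1}, so x₅ = 1. Eliminate 1 elsewhere: x₁, x₂.
x₂ has just one choice, so x₂ = 5. Remove 5 from x₁, x₄.
x₄'s domain is down to {3}, so x₄ = 3. Remove 3 from x₁.
x₁'s domain is down to {4}, so x₁ = 4.

x₁=4, x₂=5, x₃=2, x₄=3, x₅=1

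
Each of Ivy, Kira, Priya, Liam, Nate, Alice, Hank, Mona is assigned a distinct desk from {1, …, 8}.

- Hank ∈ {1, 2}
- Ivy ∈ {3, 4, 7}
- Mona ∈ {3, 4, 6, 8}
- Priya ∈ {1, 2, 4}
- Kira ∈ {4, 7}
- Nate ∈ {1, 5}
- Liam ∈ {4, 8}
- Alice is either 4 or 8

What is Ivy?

3

Among the 8 variables, 5 fits only Nate (and all 8 values in {1, 2, 3, 4, 5, 6, 7, 8} must be used), so Nate = 5.
The 7 still-open variables together cover exactly {1, 2, 3, 4, 6, 7, 8} — 7 values for 7 variables — and 6 appears only in Mona's list, so Mona = 6.
The 6 still-open variables together cover exactly {1, 2, 3, 4, 7, 8} — 6 values for 6 variables — and 3 appears only in Ivy's list, so Ivy = 3.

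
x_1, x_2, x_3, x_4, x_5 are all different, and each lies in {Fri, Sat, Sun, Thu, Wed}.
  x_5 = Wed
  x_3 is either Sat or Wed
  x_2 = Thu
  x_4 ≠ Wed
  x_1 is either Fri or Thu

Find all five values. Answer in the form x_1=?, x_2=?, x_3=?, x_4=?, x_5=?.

x_1=Fri, x_2=Thu, x_3=Sat, x_4=Sun, x_5=Wed

x_2 has just one choice, so x_2 = Thu. Strike Thu from x_1, x_4.
That leaves x_5 = Wed. Strike Wed from x_3.
x_1 has just one choice, so x_1 = Fri. Strike Fri from x_4.
x_3 must be Sat (only option left). So x_4 can't be Sat.
x_4's domain is down to {Sun}, so x_4 = Sun.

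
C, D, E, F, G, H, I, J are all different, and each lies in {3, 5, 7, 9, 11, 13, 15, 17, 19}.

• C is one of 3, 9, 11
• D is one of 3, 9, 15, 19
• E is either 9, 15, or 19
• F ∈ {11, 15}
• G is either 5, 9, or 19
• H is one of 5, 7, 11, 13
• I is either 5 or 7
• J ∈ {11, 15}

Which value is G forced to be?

The 8 variables draw from only 8 values {3, 5, 7, 9, 11, 13, 15, 19}, so each is used; only H can be 13, hence H = 13.
Among the 7 still-open variables, 7 fits only I (and all 7 values in {3, 5, 7, 9, 11, 15, 19} must be used), so I = 7.
Among the 6 still-open variables, 5 fits only G (and all 6 values in {3, 5, 9, 11, 15, 19} must be used), so G = 5.

5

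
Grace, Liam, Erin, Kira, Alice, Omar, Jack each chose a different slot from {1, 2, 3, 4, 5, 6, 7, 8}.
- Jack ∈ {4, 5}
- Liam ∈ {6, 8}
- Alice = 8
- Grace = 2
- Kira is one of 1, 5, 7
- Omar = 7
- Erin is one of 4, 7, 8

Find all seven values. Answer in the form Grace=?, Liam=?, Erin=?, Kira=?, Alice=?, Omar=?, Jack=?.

Grace must be 2 (only option left).
Alice must be 8 (only option left). Strike 8 from Liam, Erin.
Omar's domain is down to {7}, so Omar = 7. Eliminate 7 elsewhere: Erin, Kira.
Liam has just one choice, so Liam = 6.
Erin has just one choice, so Erin = 4. Eliminate 4 elsewhere: Jack.
That leaves Jack = 5. Strike 5 from Kira.
Kira must be 1 (only option left).

Grace=2, Liam=6, Erin=4, Kira=1, Alice=8, Omar=7, Jack=5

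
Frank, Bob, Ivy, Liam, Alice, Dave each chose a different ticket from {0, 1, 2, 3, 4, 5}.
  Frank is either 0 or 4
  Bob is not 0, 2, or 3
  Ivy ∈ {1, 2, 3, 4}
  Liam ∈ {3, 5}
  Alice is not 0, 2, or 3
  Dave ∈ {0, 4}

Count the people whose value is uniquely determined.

2

The 6 variables draw from only 6 values {0, 1, 2, 3, 4, 5}, so each is used; only Ivy can be 2, hence Ivy = 2.
The 5 still-open variables together cover exactly {0, 1, 3, 4, 5} — 5 values for 5 variables — and 3 appears only in Liam's list, so Liam = 3.
The 2 variables Frank and Dave are confined to {0, 4}, which locks those values in; drop them from Bob, Alice.
Determined: Ivy=2, Liam=3. The other people each still have more than one consistent value. That makes 2.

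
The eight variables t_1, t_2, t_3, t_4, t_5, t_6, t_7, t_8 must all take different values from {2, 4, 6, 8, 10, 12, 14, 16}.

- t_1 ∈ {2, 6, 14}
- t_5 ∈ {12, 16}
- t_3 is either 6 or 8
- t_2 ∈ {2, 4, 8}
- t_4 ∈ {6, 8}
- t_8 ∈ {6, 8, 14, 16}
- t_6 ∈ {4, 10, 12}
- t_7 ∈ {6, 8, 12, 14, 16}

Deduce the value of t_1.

Among the 8 variables, 10 fits only t_6 (and all 8 values in {2, 4, 6, 8, 10, 12, 14, 16} must be used), so t_6 = 10.
Among the 7 still-open variables, 4 fits only t_2 (and all 7 values in {2, 4, 6, 8, 12, 14, 16} must be used), so t_2 = 4.
Among the 6 still-open variables, 2 fits only t_1 (and all 6 values in {2, 6, 8, 12, 14, 16} must be used), so t_1 = 2.

2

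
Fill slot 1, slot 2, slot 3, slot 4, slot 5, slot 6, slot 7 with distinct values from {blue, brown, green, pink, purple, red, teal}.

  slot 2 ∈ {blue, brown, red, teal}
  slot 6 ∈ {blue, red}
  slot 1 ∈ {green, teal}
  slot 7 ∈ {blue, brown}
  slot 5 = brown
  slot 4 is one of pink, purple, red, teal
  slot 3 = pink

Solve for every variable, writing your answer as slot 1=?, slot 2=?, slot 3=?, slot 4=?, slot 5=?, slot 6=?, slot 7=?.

slot 3's domain is down to {pink}, so slot 3 = pink. Strike pink from slot 4.
That leaves slot 5 = brown. Remove brown from slot 2, slot 7.
slot 7's domain is down to {blue}, so slot 7 = blue. Remove blue from slot 2, slot 6.
slot 6's domain is down to {red}, so slot 6 = red. Remove red from slot 2, slot 4.
slot 2 has just one choice, so slot 2 = teal. Strike teal from slot 1, slot 4.
slot 4 has just one choice, so slot 4 = purple.
slot 1's domain is down to {green}, so slot 1 = green.

slot 1=green, slot 2=teal, slot 3=pink, slot 4=purple, slot 5=brown, slot 6=red, slot 7=blue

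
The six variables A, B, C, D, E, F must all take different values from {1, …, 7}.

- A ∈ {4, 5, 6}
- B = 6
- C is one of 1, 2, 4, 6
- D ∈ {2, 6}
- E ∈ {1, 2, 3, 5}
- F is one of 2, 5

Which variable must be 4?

A

B must be 6 (only option left). Eliminate 6 elsewhere: A, C, D.
D's domain is down to {2}, so D = 2. So C, E, F can't be 2.
F must be 5 (only option left). So A, E can't be 5.
So 4 goes to A.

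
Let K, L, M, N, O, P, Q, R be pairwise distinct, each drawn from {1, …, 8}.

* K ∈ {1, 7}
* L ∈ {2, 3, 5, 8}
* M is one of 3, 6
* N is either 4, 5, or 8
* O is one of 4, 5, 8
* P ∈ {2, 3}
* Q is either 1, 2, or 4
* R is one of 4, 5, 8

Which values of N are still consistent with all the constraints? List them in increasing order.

4, 5, 8

Among the 8 variables, 6 fits only M (and all 8 values in {1, 2, 3, 4, 5, 6, 7, 8} must be used), so M = 6.
Among the 7 still-open variables, 7 fits only K (and all 7 values in {1, 2, 3, 4, 5, 7, 8} must be used), so K = 7.
Among the 6 still-open variables, 1 fits only Q (and all 6 values in {1, 2, 3, 4, 5, 8} must be used), so Q = 1.
N, O, R share exactly the 3 values {4, 5, 8}; by pigeonhole those values go to them, so strike 4, 5, 8 from L.
No further eliminations apply; N can still be any of 4, 5, 8.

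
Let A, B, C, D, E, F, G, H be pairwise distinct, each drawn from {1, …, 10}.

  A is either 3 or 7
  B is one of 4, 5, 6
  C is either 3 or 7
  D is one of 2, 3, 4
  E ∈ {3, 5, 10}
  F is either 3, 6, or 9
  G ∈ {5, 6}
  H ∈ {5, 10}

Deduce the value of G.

6

Among the 8 variables, 2 fits only D (and all 8 values in {2, 3, 4, 5, 6, 7, 9, 10} must be used), so D = 2.
Among the 7 still-open variables, 4 fits only B (and all 7 values in {3, 4, 5, 6, 7, 9, 10} must be used), so B = 4.
The 6 still-open variables together cover exactly {3, 5, 6, 7, 9, 10} — 6 values for 6 variables — and 9 appears only in F's list, so F = 9.
The 5 still-open variables draw from only 5 values {3, 5, 6, 7, 10}, so each is used; only G can be 6, hence G = 6.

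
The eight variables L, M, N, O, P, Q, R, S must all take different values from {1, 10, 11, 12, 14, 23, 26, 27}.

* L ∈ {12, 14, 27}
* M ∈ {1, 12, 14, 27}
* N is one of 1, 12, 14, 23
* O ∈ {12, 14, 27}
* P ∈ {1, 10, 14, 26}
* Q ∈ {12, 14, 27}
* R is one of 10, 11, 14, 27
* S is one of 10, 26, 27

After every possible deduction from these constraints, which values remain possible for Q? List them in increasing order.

12, 14, 27

The 8 variables draw from only 8 values {1, 10, 11, 12, 14, 23, 26, 27}, so each is used; only R can be 11, hence R = 11.
Among the 7 still-open variables, 23 fits only N (and all 7 values in {1, 10, 12, 14, 23, 26, 27} must be used), so N = 23.
L, O, Q between them cover only {12, 14, 27} — a naked triple. Remove those values from M, P, S.
M must be 1 (only option left). Strike 1 from P.
No further eliminations apply; Q can still be any of 12, 14, 27.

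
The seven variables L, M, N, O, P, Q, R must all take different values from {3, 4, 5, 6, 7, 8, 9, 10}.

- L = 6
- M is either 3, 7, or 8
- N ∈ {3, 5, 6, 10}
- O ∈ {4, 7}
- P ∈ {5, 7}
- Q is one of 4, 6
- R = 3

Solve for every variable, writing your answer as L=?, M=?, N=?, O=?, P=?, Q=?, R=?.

L=6, M=8, N=10, O=7, P=5, Q=4, R=3

L's domain is down to {6}, so L = 6. Strike 6 from N, Q.
That leaves Q = 4. Eliminate 4 elsewhere: O.
R must be 3 (only option left). Remove 3 from M, N.
O's domain is down to {7}, so O = 7. Remove 7 from M, P.
P has just one choice, so P = 5. Strike 5 from N.
M's domain is down to {8}, so M = 8.
N has just one choice, so N = 10.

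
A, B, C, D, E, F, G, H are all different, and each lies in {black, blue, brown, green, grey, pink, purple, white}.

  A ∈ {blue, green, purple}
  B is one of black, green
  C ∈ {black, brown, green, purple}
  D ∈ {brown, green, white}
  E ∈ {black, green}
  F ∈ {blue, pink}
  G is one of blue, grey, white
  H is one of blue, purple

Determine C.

The 8 variables together cover exactly {black, blue, brown, green, grey, pink, purple, white} — 8 values for 8 variables — and grey appears only in G's list, so G = grey.
The 7 still-open variables draw from only 7 values {black, blue, brown, green, pink, purple, white}, so each is used; only F can be pink, hence F = pink.
The 6 still-open variables draw from only 6 values {black, blue, brown, green, purple, white}, so each is used; only D can be white, hence D = white.
Among the 5 still-open variables, brown fits only C (and all 5 values in {black, blue, brown, green, purple} must be used), so C = brown.

brown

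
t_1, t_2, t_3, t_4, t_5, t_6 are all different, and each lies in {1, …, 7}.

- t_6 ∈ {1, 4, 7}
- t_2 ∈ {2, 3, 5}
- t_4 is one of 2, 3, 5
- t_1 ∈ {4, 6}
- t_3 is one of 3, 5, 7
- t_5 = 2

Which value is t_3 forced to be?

7

t_5 must be 2 (only option left). Eliminate 2 elsewhere: t_2, t_4.
The 2 variables t_2 and t_4 are confined to {3, 5}, which locks those values in; drop them from t_3.
So t_3 = 7.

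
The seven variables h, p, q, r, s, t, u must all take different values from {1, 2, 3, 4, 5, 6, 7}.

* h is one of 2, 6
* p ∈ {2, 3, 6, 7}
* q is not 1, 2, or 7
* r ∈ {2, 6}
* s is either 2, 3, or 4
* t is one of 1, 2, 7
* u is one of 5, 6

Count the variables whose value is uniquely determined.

Among the 7 variables, 1 fits only t (and all 7 values in {1, 2, 3, 4, 5, 6, 7} must be used), so t = 1.
Among the 6 still-open variables, 7 fits only p (and all 6 values in {2, 3, 4, 5, 6, 7} must be used), so p = 7.
The 2 variables h and r are confined to {2, 6}, which locks those values in; drop them from q, s, u.
u must be 5 (only option left). Eliminate 5 elsewhere: q.
Determined: p=7, t=1, u=5. The other variables each still have more than one consistent value. That makes 3.

3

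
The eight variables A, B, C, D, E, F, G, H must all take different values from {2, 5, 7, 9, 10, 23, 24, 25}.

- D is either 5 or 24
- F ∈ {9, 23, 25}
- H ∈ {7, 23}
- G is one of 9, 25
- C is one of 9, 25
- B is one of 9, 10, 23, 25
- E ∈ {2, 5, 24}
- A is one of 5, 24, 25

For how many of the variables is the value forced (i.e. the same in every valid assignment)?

The 8 variables together cover exactly {2, 5, 7, 9, 10, 23, 24, 25} — 8 values for 8 variables — and 2 appears only in E's list, so E = 2.
The 7 still-open variables together cover exactly {5, 7, 9, 10, 23, 24, 25} — 7 values for 7 variables — and 7 appears only in H's list, so H = 7.
The 6 still-open variables together cover exactly {5, 9, 10, 23, 24, 25} — 6 values for 6 variables — and 10 appears only in B's list, so B = 10.
Among the 5 still-open variables, 23 fits only F (and all 5 values in {5, 9, 23, 24, 25} must be used), so F = 23.
C and G between them cover only {9, 25} — a naked pair. Remove those values from A.
Determined: B=10, E=2, F=23, H=7. The other variables each still have more than one consistent value. That makes 4.

4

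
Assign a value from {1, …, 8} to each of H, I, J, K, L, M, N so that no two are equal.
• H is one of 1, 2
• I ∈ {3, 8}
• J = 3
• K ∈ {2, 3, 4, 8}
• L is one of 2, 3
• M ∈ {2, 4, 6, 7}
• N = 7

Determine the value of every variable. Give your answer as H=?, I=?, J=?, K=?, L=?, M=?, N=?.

J's domain is down to {3}, so J = 3. Eliminate 3 elsewhere: I, K, L.
L has just one choice, so L = 2. Strike 2 from H, K, M.
That leaves N = 7. So M can't be 7.
That leaves H = 1.
I has just one choice, so I = 8. So K can't be 8.
K's domain is down to {4}, so K = 4. So M can't be 4.
M must be 6 (only option left).

H=1, I=8, J=3, K=4, L=2, M=6, N=7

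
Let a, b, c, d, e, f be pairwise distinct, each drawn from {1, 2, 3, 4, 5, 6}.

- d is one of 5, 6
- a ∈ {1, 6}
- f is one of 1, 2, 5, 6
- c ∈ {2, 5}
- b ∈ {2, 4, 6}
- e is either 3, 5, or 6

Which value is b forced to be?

Among the 6 variables, 3 fits only e (and all 6 values in {1, 2, 3, 4, 5, 6} must be used), so e = 3.
The 5 still-open variables draw from only 5 values {1, 2, 4, 5, 6}, so each is used; only b can be 4, hence b = 4.

4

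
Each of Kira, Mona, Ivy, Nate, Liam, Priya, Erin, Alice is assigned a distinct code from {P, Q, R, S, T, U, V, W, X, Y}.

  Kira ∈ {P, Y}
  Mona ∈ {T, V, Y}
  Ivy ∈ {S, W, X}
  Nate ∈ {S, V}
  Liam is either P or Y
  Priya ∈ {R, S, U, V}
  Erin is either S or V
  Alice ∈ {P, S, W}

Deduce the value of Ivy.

The 2 variables Kira and Liam are confined to {P, Y}, which locks those values in; drop them from Mona, Alice.
The 2 variables Nate and Erin are confined to {S, V}, which locks those values in; drop them from Mona, Ivy, Priya, Alice.
Mona has just one choice, so Mona = T.
Alice must be W (only option left). Strike W from Ivy.
So Ivy = X.

X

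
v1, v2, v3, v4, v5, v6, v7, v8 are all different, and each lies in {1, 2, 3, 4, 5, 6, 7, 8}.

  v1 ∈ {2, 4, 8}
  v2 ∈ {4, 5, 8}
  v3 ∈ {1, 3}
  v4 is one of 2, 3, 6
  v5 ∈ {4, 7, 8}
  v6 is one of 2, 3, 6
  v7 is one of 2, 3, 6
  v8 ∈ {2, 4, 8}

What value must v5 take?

7

The 8 variables together cover exactly {1, 2, 3, 4, 5, 6, 7, 8} — 8 values for 8 variables — and 1 appears only in v3's list, so v3 = 1.
Among the 7 still-open variables, 5 fits only v2 (and all 7 values in {2, 3, 4, 5, 6, 7, 8} must be used), so v2 = 5.
Among the 6 still-open variables, 7 fits only v5 (and all 6 values in {2, 3, 4, 6, 7, 8} must be used), so v5 = 7.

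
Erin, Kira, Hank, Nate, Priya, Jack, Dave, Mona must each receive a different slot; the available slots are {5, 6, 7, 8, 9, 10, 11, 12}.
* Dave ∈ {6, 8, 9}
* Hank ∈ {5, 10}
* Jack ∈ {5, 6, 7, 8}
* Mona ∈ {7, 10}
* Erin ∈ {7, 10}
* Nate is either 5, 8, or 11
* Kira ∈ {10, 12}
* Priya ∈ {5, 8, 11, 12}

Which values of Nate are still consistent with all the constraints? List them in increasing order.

8, 11

Among the 8 variables, 9 fits only Dave (and all 8 values in {5, 6, 7, 8, 9, 10, 11, 12} must be used), so Dave = 9.
Among the 7 still-open variables, 6 fits only Jack (and all 7 values in {5, 6, 7, 8, 10, 11, 12} must be used), so Jack = 6.
Erin and Mona between them cover only {7, 10} — a naked pair. Remove those values from Kira, Hank.
Kira's domain is down to {12}, so Kira = 12. Eliminate 12 elsewhere: Priya.
Hank must be 5 (only option left). Strike 5 from Nate, Priya.
No further eliminations apply; Nate can still be any of 8, 11.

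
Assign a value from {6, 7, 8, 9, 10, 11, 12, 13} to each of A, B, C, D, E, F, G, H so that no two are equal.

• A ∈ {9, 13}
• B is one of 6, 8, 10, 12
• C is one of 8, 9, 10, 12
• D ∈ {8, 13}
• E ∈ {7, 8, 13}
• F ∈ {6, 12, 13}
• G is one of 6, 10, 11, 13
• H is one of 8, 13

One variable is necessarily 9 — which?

A

The 8 variables together cover exactly {6, 7, 8, 9, 10, 11, 12, 13} — 8 values for 8 variables — and 7 appears only in E's list, so E = 7.
Among the 7 still-open variables, 11 fits only G (and all 7 values in {6, 8, 9, 10, 11, 12, 13} must be used), so G = 11.
D and H share exactly the 2 values {8, 13}; by pigeonhole those values go to them, so strike 8, 13 from A, B, C, F.
So 9 goes to A.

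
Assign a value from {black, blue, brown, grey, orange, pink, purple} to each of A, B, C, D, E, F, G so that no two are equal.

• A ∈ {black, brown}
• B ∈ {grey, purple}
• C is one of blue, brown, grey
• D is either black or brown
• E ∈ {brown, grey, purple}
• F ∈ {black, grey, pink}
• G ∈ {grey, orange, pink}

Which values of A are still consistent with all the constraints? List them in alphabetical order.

black, brown

Among the 7 variables, blue fits only C (and all 7 values in {black, blue, brown, grey, orange, pink, purple} must be used), so C = blue.
The 6 still-open variables draw from only 6 values {black, brown, grey, orange, pink, purple}, so each is used; only G can be orange, hence G = orange.
The 5 still-open variables draw from only 5 values {black, brown, grey, pink, purple}, so each is used; only F can be pink, hence F = pink.
A and D between them cover only {black, brown} — a naked pair. Remove those values from E.
No further eliminations apply; A can still be any of black, brown.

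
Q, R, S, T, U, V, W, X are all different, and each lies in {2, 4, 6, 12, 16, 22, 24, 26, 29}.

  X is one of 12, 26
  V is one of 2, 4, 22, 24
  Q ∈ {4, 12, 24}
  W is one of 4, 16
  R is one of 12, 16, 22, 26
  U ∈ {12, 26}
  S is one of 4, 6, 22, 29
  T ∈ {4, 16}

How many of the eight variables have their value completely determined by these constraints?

3

The 2 variables T and W are confined to {4, 16}, which locks those values in; drop them from Q, R, S, V.
The 2 variables U and X are confined to {12, 26}, which locks those values in; drop them from Q, R.
Q has just one choice, so Q = 24. Remove 24 from V.
R must be 22 (only option left). So S, V can't be 22.
V must be 2 (only option left).
Determined: Q=24, R=22, V=2. The other variables each still have more than one consistent value. That makes 3.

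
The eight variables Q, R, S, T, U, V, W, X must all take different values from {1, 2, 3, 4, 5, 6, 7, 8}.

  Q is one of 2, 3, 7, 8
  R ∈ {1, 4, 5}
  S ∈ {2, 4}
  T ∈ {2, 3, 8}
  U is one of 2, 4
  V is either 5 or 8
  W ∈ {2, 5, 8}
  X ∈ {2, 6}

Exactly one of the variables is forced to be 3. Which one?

T

Among the 8 variables, 1 fits only R (and all 8 values in {1, 2, 3, 4, 5, 6, 7, 8} must be used), so R = 1.
The 7 still-open variables draw from only 7 values {2, 3, 4, 5, 6, 7, 8}, so each is used; only X can be 6, hence X = 6.
The 6 still-open variables draw from only 6 values {2, 3, 4, 5, 7, 8}, so each is used; only Q can be 7, hence Q = 7.
Among the 5 still-open variables, 3 fits only T (and all 5 values in {2, 3, 4, 5, 8} must be used), so T = 3.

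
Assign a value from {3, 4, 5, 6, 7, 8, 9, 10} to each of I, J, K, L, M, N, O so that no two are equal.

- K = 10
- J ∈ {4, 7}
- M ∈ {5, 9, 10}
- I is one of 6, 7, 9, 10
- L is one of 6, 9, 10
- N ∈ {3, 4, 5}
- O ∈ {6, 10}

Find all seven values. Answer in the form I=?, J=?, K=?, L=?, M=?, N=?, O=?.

I=7, J=4, K=10, L=9, M=5, N=3, O=6

K's domain is down to {10}, so K = 10. So I, L, M, O can't be 10.
O has just one choice, so O = 6. Eliminate 6 elsewhere: I, L.
L has just one choice, so L = 9. Eliminate 9 elsewhere: I, M.
M has just one choice, so M = 5. So N can't be 5.
I's domain is down to {7}, so I = 7. Strike 7 from J.
J has just one choice, so J = 4. Strike 4 from N.
N's domain is down to {3}, so N = 3.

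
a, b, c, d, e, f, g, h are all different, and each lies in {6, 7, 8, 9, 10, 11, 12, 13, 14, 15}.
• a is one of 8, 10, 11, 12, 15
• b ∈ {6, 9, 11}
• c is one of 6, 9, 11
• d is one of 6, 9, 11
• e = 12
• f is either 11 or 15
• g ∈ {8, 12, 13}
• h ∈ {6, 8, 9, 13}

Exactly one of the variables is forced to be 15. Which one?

f

e's domain is down to {12}, so e = 12. So a, g can't be 12.
The 7 still-open variables together cover exactly {6, 8, 9, 10, 11, 13, 15} — 7 values for 7 variables — and 10 appears only in a's list, so a = 10.
The 6 still-open variables together cover exactly {6, 8, 9, 11, 13, 15} — 6 values for 6 variables — and 15 appears only in f's list, so f = 15.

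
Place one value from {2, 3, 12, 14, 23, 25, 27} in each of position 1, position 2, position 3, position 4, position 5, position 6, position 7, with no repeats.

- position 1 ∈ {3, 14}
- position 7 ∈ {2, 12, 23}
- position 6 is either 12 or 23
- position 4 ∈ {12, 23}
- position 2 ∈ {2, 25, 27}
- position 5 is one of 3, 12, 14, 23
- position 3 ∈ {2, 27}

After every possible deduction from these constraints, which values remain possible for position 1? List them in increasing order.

The 7 variables together cover exactly {2, 3, 12, 14, 23, 25, 27} — 7 values for 7 variables — and 25 appears only in position 2's list, so position 2 = 25.
The 6 still-open variables draw from only 6 values {2, 3, 12, 14, 23, 27}, so each is used; only position 3 can be 27, hence position 3 = 27.
Among the 5 still-open variables, 2 fits only position 7 (and all 5 values in {2, 3, 12, 14, 23} must be used), so position 7 = 2.
position 4 and position 6 share exactly the 2 values {12, 23}; by pigeonhole those values go to them, so strike 12, 23 from position 5.
No further eliminations apply; position 1 can still be any of 3, 14.

3, 14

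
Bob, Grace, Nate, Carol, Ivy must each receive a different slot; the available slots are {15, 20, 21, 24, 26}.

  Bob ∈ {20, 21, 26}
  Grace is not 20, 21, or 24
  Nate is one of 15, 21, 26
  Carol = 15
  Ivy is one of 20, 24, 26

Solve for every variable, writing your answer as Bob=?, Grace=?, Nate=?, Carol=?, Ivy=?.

Carol's domain is down to {15}, so Carol = 15. Remove 15 from Grace, Nate.
Grace's domain is down to {26}, so Grace = 26. Eliminate 26 elsewhere: Bob, Nate, Ivy.
Nate has just one choice, so Nate = 21. Remove 21 from Bob.
That leaves Bob = 20. Eliminate 20 elsewhere: Ivy.
Ivy must be 24 (only option left).

Bob=20, Grace=26, Nate=21, Carol=15, Ivy=24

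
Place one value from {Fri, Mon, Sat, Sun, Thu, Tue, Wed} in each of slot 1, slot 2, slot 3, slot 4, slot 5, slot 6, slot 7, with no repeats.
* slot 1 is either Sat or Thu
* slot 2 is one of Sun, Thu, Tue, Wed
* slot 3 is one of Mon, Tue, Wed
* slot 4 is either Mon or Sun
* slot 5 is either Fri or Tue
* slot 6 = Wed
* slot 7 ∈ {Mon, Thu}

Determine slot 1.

slot 6's domain is down to {Wed}, so slot 6 = Wed. Remove Wed from slot 2, slot 3.
The 6 still-open variables together cover exactly {Fri, Mon, Sat, Sun, Thu, Tue} — 6 values for 6 variables — and Fri appears only in slot 5's list, so slot 5 = Fri.
The 5 still-open variables draw from only 5 values {Mon, Sat, Sun, Thu, Tue}, so each is used; only slot 1 can be Sat, hence slot 1 = Sat.

Sat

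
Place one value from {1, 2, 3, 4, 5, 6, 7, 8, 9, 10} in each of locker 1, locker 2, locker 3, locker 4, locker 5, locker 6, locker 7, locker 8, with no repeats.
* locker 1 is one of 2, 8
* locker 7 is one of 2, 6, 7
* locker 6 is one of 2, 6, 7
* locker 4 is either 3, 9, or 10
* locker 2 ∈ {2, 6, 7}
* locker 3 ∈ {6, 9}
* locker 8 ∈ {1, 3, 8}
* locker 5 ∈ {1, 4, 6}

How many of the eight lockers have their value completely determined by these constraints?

The 3 variables locker 2, locker 6, locker 7 are confined to {2, 6, 7}, which locks those values in; drop them from locker 1, locker 3, locker 5.
locker 1 must be 8 (only option left). Eliminate 8 elsewhere: locker 8.
That leaves locker 3 = 9. Strike 9 from locker 4.
Determined: locker 1=8, locker 3=9. The other lockers each still have more than one consistent value. That makes 2.

2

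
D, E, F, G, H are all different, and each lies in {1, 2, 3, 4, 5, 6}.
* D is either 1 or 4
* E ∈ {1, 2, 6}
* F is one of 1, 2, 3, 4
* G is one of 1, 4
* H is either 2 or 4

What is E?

Among the 5 variables, 3 fits only F (and all 5 values in {1, 2, 3, 4, 6} must be used), so F = 3.
The 4 still-open variables draw from only 4 values {1, 2, 4, 6}, so each is used; only E can be 6, hence E = 6.

6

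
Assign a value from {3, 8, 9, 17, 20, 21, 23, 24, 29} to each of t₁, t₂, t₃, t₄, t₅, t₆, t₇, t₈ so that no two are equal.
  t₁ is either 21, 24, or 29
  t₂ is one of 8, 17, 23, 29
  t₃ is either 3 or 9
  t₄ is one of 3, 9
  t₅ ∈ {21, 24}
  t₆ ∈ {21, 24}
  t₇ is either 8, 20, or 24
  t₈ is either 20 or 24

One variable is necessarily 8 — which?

t₇

The 2 variables t₅ and t₆ are confined to {21, 24}, which locks those values in; drop them from t₁, t₇, t₈.
t₁ must be 29 (only option left). Remove 29 from t₂.
t₈ must be 20 (only option left). So t₇ can't be 20.
So 8 goes to t₇.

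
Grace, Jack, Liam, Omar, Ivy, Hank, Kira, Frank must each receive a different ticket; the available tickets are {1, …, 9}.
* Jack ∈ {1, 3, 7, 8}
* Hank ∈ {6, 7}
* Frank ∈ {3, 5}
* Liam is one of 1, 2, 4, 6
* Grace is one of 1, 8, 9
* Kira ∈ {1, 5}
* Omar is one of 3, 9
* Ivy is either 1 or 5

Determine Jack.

7

Ivy and Kira between them cover only {1, 5} — a naked pair. Remove those values from Grace, Jack, Liam, Frank.
Frank must be 3 (only option left). Remove 3 from Jack, Omar.
Omar has just one choice, so Omar = 9. Remove 9 from Grace.
Grace must be 8 (only option left). So Jack can't be 8.
So Jack = 7.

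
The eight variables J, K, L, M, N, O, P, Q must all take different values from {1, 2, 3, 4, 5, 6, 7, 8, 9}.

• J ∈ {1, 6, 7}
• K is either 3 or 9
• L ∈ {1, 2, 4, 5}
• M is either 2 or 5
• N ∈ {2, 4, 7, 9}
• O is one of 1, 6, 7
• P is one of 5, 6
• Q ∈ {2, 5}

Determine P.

The 8 variables together cover exactly {1, 2, 3, 4, 5, 6, 7, 9} — 8 values for 8 variables — and 3 appears only in K's list, so K = 3.
The 7 still-open variables draw from only 7 values {1, 2, 4, 5, 6, 7, 9}, so each is used; only N can be 9, hence N = 9.
The 6 still-open variables together cover exactly {1, 2, 4, 5, 6, 7} — 6 values for 6 variables — and 4 appears only in L's list, so L = 4.
M and Q between them cover only {2, 5} — a naked pair. Remove those values from P.
So P = 6.

6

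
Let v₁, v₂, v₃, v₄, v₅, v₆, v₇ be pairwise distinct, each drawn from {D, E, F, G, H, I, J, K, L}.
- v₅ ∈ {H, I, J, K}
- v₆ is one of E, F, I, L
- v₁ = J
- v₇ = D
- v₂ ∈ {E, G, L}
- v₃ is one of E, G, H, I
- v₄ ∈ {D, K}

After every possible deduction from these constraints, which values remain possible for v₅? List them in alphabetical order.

v₁ has just one choice, so v₁ = J. Eliminate J elsewhere: v₅.
v₇ has just one choice, so v₇ = D. Strike D from v₄.
v₄'s domain is down to {K}, so v₄ = K. Strike K from v₅.
No further eliminations apply; v₅ can still be any of H, I.

H, I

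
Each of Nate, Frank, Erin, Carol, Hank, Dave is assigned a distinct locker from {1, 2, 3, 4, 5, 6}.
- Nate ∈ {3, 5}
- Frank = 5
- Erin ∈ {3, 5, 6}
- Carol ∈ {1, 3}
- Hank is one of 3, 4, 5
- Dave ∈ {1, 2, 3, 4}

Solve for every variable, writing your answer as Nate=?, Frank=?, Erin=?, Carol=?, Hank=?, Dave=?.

Frank has just one choice, so Frank = 5. Eliminate 5 elsewhere: Nate, Erin, Hank.
Nate's domain is down to {3}, so Nate = 3. Remove 3 from Erin, Carol, Hank, Dave.
Erin must be 6 (only option left).
Carol must be 1 (only option left). Remove 1 from Dave.
Hank must be 4 (only option left). Strike 4 from Dave.
Dave has just one choice, so Dave = 2.

Nate=3, Frank=5, Erin=6, Carol=1, Hank=4, Dave=2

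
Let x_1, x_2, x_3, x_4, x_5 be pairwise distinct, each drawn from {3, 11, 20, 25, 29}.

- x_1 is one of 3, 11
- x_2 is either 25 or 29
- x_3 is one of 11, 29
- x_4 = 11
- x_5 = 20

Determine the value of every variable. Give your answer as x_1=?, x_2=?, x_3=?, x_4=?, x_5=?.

x_1=3, x_2=25, x_3=29, x_4=11, x_5=20

x_4 must be 11 (only option left). Remove 11 from x_1, x_3.
x_5's domain is down to {20}, so x_5 = 20.
x_1 has just one choice, so x_1 = 3.
x_3 has just one choice, so x_3 = 29. Eliminate 29 elsewhere: x_2.
x_2 must be 25 (only option left).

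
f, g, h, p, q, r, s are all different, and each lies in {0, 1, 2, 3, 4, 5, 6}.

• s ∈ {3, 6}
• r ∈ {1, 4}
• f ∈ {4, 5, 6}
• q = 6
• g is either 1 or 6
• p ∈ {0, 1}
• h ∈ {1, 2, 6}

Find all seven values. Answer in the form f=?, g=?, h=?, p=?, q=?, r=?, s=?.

f=5, g=1, h=2, p=0, q=6, r=4, s=3

q's domain is down to {6}, so q = 6. Remove 6 from f, g, h, s.
s's domain is down to {3}, so s = 3.
g has just one choice, so g = 1. Remove 1 from h, p, r.
h has just one choice, so h = 2.
p has just one choice, so p = 0.
r's domain is down to {4}, so r = 4. Strike 4 from f.
That leaves f = 5.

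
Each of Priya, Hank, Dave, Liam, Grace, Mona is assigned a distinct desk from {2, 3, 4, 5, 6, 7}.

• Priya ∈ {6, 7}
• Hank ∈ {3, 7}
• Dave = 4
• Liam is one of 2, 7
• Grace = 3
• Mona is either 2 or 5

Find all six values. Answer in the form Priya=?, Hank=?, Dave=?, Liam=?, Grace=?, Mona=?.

Priya=6, Hank=7, Dave=4, Liam=2, Grace=3, Mona=5

Dave has just one choice, so Dave = 4.
Grace must be 3 (only option left). Eliminate 3 elsewhere: Hank.
That leaves Hank = 7. Strike 7 from Priya, Liam.
That leaves Liam = 2. So Mona can't be 2.
That leaves Mona = 5.
Priya has just one choice, so Priya = 6.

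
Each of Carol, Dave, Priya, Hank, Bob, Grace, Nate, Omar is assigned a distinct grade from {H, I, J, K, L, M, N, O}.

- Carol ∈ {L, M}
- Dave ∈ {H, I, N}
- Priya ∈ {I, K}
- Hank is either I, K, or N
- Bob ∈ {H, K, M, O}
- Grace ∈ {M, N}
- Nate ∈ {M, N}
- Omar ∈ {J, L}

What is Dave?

The 8 variables together cover exactly {H, I, J, K, L, M, N, O} — 8 values for 8 variables — and J appears only in Omar's list, so Omar = J.
Among the 7 still-open variables, L fits only Carol (and all 7 values in {H, I, K, L, M, N, O} must be used), so Carol = L.
The 6 still-open variables draw from only 6 values {H, I, K, M, N, O}, so each is used; only Bob can be O, hence Bob = O.
The 5 still-open variables draw from only 5 values {H, I, K, M, N}, so each is used; only Dave can be H, hence Dave = H.

H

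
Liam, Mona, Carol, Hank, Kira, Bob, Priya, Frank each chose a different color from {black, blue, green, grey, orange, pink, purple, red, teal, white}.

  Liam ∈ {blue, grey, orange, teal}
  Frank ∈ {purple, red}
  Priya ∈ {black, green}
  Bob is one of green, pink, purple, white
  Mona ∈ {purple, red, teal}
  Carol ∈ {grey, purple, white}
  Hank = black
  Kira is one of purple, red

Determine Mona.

Hank's domain is down to {black}, so Hank = black. Strike black from Priya.
That leaves Priya = green. Strike green from Bob.
Kira and Frank between them cover only {purple, red} — a naked pair. Remove those values from Mona, Carol, Bob.
So Mona = teal.

teal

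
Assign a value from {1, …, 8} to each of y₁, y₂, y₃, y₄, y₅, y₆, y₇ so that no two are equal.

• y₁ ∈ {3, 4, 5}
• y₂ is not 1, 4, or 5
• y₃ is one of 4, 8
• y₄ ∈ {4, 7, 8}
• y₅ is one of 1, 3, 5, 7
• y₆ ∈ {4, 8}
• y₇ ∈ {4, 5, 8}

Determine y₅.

The 2 variables y₃ and y₆ are confined to {4, 8}, which locks those values in; drop them from y₁, y₂, y₄, y₇.
That leaves y₄ = 7. Eliminate 7 elsewhere: y₂, y₅.
y₇'s domain is down to {5}, so y₇ = 5. Remove 5 from y₁, y₅.
y₁ must be 3 (only option left). Eliminate 3 elsewhere: y₂, y₅.
So y₅ = 1.

1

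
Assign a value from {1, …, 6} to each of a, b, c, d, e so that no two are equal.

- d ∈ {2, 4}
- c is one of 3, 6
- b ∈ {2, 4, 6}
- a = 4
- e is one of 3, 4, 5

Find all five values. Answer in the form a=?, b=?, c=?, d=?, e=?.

a's domain is down to {4}, so a = 4. So b, d, e can't be 4.
d's domain is down to {2}, so d = 2. Eliminate 2 elsewhere: b.
That leaves b = 6. Strike 6 from c.
That leaves c = 3. Strike 3 from e.
e's domain is down to {5}, so e = 5.

a=4, b=6, c=3, d=2, e=5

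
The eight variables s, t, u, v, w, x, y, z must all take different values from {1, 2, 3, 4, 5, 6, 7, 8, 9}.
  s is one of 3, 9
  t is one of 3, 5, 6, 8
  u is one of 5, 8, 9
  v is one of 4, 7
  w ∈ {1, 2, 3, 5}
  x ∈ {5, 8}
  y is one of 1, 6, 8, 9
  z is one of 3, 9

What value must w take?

2

The 2 variables s and z are confined to {3, 9}, which locks those values in; drop them from t, u, w, y.
u and x share exactly the 2 values {5, 8}; by pigeonhole those values go to them, so strike 5, 8 from t, w, y.
t has just one choice, so t = 6. Strike 6 from y.
y's domain is down to {1}, so y = 1. Remove 1 from w.
So w = 2.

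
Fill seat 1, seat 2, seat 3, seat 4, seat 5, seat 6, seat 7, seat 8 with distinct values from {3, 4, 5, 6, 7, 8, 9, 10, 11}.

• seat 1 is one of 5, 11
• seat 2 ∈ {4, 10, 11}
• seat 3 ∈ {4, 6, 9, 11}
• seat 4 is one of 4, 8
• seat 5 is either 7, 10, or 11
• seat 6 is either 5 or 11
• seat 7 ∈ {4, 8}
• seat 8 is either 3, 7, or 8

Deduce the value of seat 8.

seat 1 and seat 6 between them cover only {5, 11} — a naked pair. Remove those values from seat 2, seat 3, seat 5.
The 2 variables seat 4 and seat 7 are confined to {4, 8}, which locks those values in; drop them from seat 2, seat 3, seat 8.
seat 2 must be 10 (only option left). So seat 5 can't be 10.
seat 5's domain is down to {7}, so seat 5 = 7. Remove 7 from seat 8.
So seat 8 = 3.

3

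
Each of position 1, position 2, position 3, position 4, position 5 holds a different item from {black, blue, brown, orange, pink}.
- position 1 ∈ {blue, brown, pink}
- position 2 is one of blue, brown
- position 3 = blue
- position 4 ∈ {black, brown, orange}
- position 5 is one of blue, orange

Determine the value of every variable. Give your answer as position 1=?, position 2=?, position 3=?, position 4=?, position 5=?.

position 3's domain is down to {blue}, so position 3 = blue. Eliminate blue elsewhere: position 1, position 2, position 5.
position 5 must be orange (only option left). Strike orange from position 4.
position 2 must be brown (only option left). Strike brown from position 1, position 4.
position 4 must be black (only option left).
position 1 must be pink (only option left).

position 1=pink, position 2=brown, position 3=blue, position 4=black, position 5=orange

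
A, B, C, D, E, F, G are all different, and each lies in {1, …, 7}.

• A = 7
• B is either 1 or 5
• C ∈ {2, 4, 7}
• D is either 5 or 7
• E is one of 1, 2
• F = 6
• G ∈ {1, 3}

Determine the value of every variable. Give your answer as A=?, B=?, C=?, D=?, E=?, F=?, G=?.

A=7, B=1, C=4, D=5, E=2, F=6, G=3

A must be 7 (only option left). So C, D can't be 7.
That leaves D = 5. So B can't be 5.
F has just one choice, so F = 6.
That leaves B = 1. So E, G can't be 1.
E must be 2 (only option left). Eliminate 2 elsewhere: C.
G has just one choice, so G = 3.
That leaves C = 4.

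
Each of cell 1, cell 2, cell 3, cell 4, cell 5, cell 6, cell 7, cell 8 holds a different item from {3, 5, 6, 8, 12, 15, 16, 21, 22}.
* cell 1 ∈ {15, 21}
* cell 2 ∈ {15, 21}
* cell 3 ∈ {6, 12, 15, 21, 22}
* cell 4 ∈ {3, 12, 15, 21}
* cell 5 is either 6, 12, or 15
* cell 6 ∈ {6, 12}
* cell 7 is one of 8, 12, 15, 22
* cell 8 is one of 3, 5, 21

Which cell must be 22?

Among the 8 variables, 5 fits only cell 8 (and all 8 values in {3, 5, 6, 8, 12, 15, 21, 22} must be used), so cell 8 = 5.
Among the 7 still-open variables, 3 fits only cell 4 (and all 7 values in {3, 6, 8, 12, 15, 21, 22} must be used), so cell 4 = 3.
The 6 still-open variables together cover exactly {6, 8, 12, 15, 21, 22} — 6 values for 6 variables — and 8 appears only in cell 7's list, so cell 7 = 8.
The 5 still-open variables together cover exactly {6, 12, 15, 21, 22} — 5 values for 5 variables — and 22 appears only in cell 3's list, so cell 3 = 22.

cell 3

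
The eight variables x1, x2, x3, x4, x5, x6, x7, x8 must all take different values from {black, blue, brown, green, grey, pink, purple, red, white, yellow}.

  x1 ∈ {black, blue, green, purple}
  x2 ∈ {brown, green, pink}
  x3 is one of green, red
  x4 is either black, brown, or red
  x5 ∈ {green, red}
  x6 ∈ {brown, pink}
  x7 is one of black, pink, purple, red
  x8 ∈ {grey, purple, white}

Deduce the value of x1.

blue

x3 and x5 share exactly the 2 values {green, red}; by pigeonhole those values go to them, so strike green, red from x1, x2, x4, x7.
x2 and x6 between them cover only {brown, pink} — a naked pair. Remove those values from x4, x7.
x4 has just one choice, so x4 = black. So x1, x7 can't be black.
x7's domain is down to {purple}, so x7 = purple. So x1, x8 can't be purple.
So x1 = blue.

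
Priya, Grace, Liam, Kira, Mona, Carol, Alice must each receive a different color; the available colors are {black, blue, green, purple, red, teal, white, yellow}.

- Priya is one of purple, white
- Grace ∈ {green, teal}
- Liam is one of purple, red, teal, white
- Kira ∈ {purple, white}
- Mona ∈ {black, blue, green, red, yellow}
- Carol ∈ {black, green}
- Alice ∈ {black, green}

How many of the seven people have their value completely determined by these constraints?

Priya and Kira between them cover only {purple, white} — a naked pair. Remove those values from Liam.
The 2 variables Carol and Alice are confined to {black, green}, which locks those values in; drop them from Grace, Mona.
Grace must be teal (only option left). Eliminate teal elsewhere: Liam.
That leaves Liam = red. Remove red from Mona.
Determined: Grace=teal, Liam=red. The other people each still have more than one consistent value. That makes 2.

2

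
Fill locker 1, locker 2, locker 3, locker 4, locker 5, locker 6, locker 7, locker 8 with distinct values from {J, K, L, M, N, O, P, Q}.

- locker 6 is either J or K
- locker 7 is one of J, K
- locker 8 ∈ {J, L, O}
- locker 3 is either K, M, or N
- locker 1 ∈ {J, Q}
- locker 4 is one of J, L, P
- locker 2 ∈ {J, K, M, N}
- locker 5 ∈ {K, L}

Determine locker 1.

The 8 variables together cover exactly {J, K, L, M, N, O, P, Q} — 8 values for 8 variables — and O appears only in locker 8's list, so locker 8 = O.
The 7 still-open variables draw from only 7 values {J, K, L, M, N, P, Q}, so each is used; only locker 4 can be P, hence locker 4 = P.
The 6 still-open variables together cover exactly {J, K, L, M, N, Q} — 6 values for 6 variables — and L appears only in locker 5's list, so locker 5 = L.
The 5 still-open variables draw from only 5 values {J, K, M, N, Q}, so each is used; only locker 1 can be Q, hence locker 1 = Q.

Q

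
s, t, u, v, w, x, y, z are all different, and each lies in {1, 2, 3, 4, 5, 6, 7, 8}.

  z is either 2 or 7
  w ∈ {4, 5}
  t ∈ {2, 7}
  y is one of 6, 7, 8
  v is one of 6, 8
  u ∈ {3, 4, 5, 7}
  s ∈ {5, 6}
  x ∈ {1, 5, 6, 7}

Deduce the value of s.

5

The 8 variables together cover exactly {1, 2, 3, 4, 5, 6, 7, 8} — 8 values for 8 variables — and 1 appears only in x's list, so x = 1.
The 7 still-open variables together cover exactly {2, 3, 4, 5, 6, 7, 8} — 7 values for 7 variables — and 3 appears only in u's list, so u = 3.
The 6 still-open variables together cover exactly {2, 4, 5, 6, 7, 8} — 6 values for 6 variables — and 4 appears only in w's list, so w = 4.
The 5 still-open variables draw from only 5 values {2, 5, 6, 7, 8}, so each is used; only s can be 5, hence s = 5.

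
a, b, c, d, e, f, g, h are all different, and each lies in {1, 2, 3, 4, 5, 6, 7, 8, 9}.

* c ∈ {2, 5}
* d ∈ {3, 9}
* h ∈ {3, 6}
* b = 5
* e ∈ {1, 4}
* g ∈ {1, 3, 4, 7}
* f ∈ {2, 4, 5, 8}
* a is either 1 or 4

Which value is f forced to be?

8

b must be 5 (only option left). So c, f can't be 5.
That leaves c = 2. Strike 2 from f.
a and e share exactly the 2 values {1, 4}; by pigeonhole those values go to them, so strike 1, 4 from f, g.
So f = 8.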